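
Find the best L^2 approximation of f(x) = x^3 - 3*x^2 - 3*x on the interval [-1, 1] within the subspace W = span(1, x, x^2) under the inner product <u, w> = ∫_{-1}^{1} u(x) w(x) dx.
g(x) = -3*x^2 - 12*x/5

The best approximation g ∈ W is the orthogonal projection of f onto W. Writing g = a_0 + a_1 x + a_2 x^2, the coefficients solve the normal equations G · a = b where
  G_{ij} = <φ_i, φ_j> and b_i = <f, φ_i>, with φ_0 = 1, φ_1 = x, φ_2 = x^2.
G =
  [2, 0, 2/3]
  [0, 2/3, 0]
  [2/3, 0, 2/5],
b = (-2, -8/5, -6/5).
Solving gives a_0 = 0, a_1 = -12/5, a_2 = -3, so
  g(x) = -3*x^2 - 12*x/5.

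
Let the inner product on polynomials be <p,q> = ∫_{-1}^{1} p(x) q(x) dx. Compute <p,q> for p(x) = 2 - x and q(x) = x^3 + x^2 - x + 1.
<p,q> = 28/5

Expand the product: p(x)·q(x) = -x^4 + x^3 + 3*x^2 - 3*x + 2.
∫_{-1}^{1} of each monomial x^k gives [2/(k+1) if k even, 0 if k odd]. Integrating term-by-term (or equivalently evaluating the antiderivative F(x) = -x^5/5 + x^4/4 + x^3 - 3*x^2/2 + 2*x at the endpoints):
  F(1) − F(−1) = 31/20 − (-81/20) = 28/5.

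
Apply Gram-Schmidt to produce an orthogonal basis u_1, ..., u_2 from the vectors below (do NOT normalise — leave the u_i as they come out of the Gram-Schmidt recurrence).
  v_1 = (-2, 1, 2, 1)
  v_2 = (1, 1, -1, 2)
Orthogonal basis:
  u_1 = (-2, 1, 2, 1)
  u_2 = (4/5, 11/10, -4/5, 21/10)

Apply the Gram-Schmidt recurrence
  u_1 = v_1
  u_i = v_i − Σ_{j<i} ((v_i · u_j) / (u_j · u_j)) · u_j.

Step by step this gives:
  u_1 = (-2, 1, 2, 1)
  u_2 = (4/5, 11/10, -4/5, 21/10)

Orthogonality check:
  u_2 · u_1 = 0 (should be 0)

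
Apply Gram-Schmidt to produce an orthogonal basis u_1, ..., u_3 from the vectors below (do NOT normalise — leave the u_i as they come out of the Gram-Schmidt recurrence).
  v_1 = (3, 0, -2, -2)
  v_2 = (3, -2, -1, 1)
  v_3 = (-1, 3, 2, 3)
Orthogonal basis:
  u_1 = (3, 0, -2, -2)
  u_2 = (24/17, -2, 1/17, 35/17)
  u_3 = (42/29, 242/87, 83/174, 295/174)

Apply the Gram-Schmidt recurrence
  u_1 = v_1
  u_i = v_i − Σ_{j<i} ((v_i · u_j) / (u_j · u_j)) · u_j.

Step by step this gives:
  u_1 = (3, 0, -2, -2)
  u_2 = (24/17, -2, 1/17, 35/17)
  u_3 = (42/29, 242/87, 83/174, 295/174)

Orthogonality check:
  u_2 · u_1 = 0 (should be 0)
  u_3 · u_1 = 0 (should be 0)
  u_3 · u_2 = 0 (should be 0)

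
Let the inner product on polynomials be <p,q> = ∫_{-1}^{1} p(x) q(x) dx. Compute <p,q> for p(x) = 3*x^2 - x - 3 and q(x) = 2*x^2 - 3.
<p,q> = 52/5

Expand the product: p(x)·q(x) = 6*x^4 - 2*x^3 - 15*x^2 + 3*x + 9.
∫_{-1}^{1} of each monomial x^k gives [2/(k+1) if k even, 0 if k odd]. Integrating term-by-term (or equivalently evaluating the antiderivative F(x) = 6*x^5/5 - x^4/2 - 5*x^3 + 3*x^2/2 + 9*x at the endpoints):
  F(1) − F(−1) = 31/5 − (-21/5) = 52/5.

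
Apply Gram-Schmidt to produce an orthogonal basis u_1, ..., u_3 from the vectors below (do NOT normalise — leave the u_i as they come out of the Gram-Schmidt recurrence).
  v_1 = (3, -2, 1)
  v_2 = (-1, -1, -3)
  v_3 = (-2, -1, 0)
Orthogonal basis:
  u_1 = (3, -2, 1)
  u_2 = (-1/7, -11/7, -19/7)
  u_3 = (-77/69, -88/69, 55/69)

Apply the Gram-Schmidt recurrence
  u_1 = v_1
  u_i = v_i − Σ_{j<i} ((v_i · u_j) / (u_j · u_j)) · u_j.

Step by step this gives:
  u_1 = (3, -2, 1)
  u_2 = (-1/7, -11/7, -19/7)
  u_3 = (-77/69, -88/69, 55/69)

Orthogonality check:
  u_2 · u_1 = 0 (should be 0)
  u_3 · u_1 = 0 (should be 0)
  u_3 · u_2 = 0 (should be 0)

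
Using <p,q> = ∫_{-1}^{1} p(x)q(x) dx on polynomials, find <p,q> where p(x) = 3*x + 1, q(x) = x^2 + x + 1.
<p,q> = 14/3

Expand the product: p(x)·q(x) = 3*x^3 + 4*x^2 + 4*x + 1.
∫_{-1}^{1} of each monomial x^k gives [2/(k+1) if k even, 0 if k odd]. Integrating term-by-term (or equivalently evaluating the antiderivative F(x) = 3*x^4/4 + 4*x^3/3 + 2*x^2 + x at the endpoints):
  F(1) − F(−1) = 61/12 − (5/12) = 14/3.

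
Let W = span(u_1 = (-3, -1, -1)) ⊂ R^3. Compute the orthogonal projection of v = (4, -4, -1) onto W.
proj_W(v) = (21/11, 7/11, 7/11)

Set up U = [u_1 | ... | u_1] ∈ R^(3×1). The projector onto W = col(U) is P = U (U^T U)^(-1) U^T.
Compute U^T U =
  [11],
and U^T v = (-7).
Solve U^T U · c = U^T v for the coefficients: c = (-7/11). The projection is proj_W(v) = U c.
Check: (v - proj_W(v)) · u_1 = 0  (should be 0).
Result: proj_W(v) = (21/11, 7/11, 7/11).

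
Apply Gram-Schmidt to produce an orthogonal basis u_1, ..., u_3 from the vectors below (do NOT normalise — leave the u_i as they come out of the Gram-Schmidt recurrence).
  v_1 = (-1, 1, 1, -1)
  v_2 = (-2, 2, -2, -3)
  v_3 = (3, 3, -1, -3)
Orthogonal basis:
  u_1 = (-1, 1, 1, -1)
  u_2 = (-3/4, 3/4, -13/4, -7/4)
  u_3 = (232/59, 122/59, 22/59, -88/59)

Apply the Gram-Schmidt recurrence
  u_1 = v_1
  u_i = v_i − Σ_{j<i} ((v_i · u_j) / (u_j · u_j)) · u_j.

Step by step this gives:
  u_1 = (-1, 1, 1, -1)
  u_2 = (-3/4, 3/4, -13/4, -7/4)
  u_3 = (232/59, 122/59, 22/59, -88/59)

Orthogonality check:
  u_2 · u_1 = 0 (should be 0)
  u_3 · u_1 = 0 (should be 0)
  u_3 · u_2 = 0 (should be 0)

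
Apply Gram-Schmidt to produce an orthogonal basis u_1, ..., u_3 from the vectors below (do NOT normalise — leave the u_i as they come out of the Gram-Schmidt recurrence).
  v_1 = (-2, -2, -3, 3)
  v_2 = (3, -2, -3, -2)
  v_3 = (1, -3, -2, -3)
Orthogonal basis:
  u_1 = (-2, -2, -3, 3)
  u_2 = (40/13, -25/13, -75/26, -55/26)
  u_3 = (-38/27, -37/27, 4/9, -38/27)

Apply the Gram-Schmidt recurrence
  u_1 = v_1
  u_i = v_i − Σ_{j<i} ((v_i · u_j) / (u_j · u_j)) · u_j.

Step by step this gives:
  u_1 = (-2, -2, -3, 3)
  u_2 = (40/13, -25/13, -75/26, -55/26)
  u_3 = (-38/27, -37/27, 4/9, -38/27)

Orthogonality check:
  u_2 · u_1 = 0 (should be 0)
  u_3 · u_1 = 0 (should be 0)
  u_3 · u_2 = 0 (should be 0)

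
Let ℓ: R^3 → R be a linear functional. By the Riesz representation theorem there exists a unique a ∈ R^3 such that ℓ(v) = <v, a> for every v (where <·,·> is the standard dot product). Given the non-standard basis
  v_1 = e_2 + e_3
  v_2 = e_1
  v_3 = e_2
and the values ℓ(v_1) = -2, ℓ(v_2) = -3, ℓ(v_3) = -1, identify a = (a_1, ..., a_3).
a = (-3, -1, -1)

Write a = (a_1, ..., a_3) in the standard basis. For each basis vector v_i, ℓ(v_i) = <v_i, a> is a linear equation in the a_j's. Collect the n equations into a matrix system V a = ℓ, where row i of V is v_i (expressed in the standard basis). Since V is invertible (lower-triangular with 1s on the diagonal, up to permutation), solve by back-substitution:
  V =
[[0, 1, 1],
 [1, 0, 0],
 [0, 1, 0]]
  V a = (-2, -3, -1)
Solving gives a = (-3, -1, -1).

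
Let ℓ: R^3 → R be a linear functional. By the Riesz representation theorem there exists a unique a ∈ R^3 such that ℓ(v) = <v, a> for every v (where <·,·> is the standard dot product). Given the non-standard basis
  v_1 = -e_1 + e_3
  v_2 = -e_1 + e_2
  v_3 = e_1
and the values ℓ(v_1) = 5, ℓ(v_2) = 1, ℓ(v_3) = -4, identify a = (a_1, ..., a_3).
a = (-4, -3, 1)

Write a = (a_1, ..., a_3) in the standard basis. For each basis vector v_i, ℓ(v_i) = <v_i, a> is a linear equation in the a_j's. Collect the n equations into a matrix system V a = ℓ, where row i of V is v_i (expressed in the standard basis). Since V is invertible (lower-triangular with 1s on the diagonal, up to permutation), solve by back-substitution:
  V =
[[-1, 0, 1],
 [-1, 1, 0],
 [1, 0, 0]]
  V a = (5, 1, -4)
Solving gives a = (-4, -3, 1).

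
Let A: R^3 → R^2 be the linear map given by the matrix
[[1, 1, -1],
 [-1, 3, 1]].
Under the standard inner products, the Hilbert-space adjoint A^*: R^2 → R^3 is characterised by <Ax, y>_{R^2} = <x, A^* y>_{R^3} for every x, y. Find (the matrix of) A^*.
A^* = A^T =
[[1, -1],
 [1, 3],
 [-1, 1]]

For real matrices with standard dot products, the defining identity <Ax, y> = <x, A^* y> gives (Ax)^T y = x^T (A^*) y, i.e. x^T A^T y = x^T (A^*) y. Since this holds for all x, y, we must have A^* = A^T. Therefore
A^* =
[[1, -1],
 [1, 3],
 [-1, 1]].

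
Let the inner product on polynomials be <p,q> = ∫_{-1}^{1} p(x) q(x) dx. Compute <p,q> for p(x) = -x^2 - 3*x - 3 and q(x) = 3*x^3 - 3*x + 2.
<p,q> = -164/15

Expand the product: p(x)·q(x) = -3*x^5 - 9*x^4 - 6*x^3 + 7*x^2 + 3*x - 6.
∫_{-1}^{1} of each monomial x^k gives [2/(k+1) if k even, 0 if k odd]. Integrating term-by-term (or equivalently evaluating the antiderivative F(x) = -x^6/2 - 9*x^5/5 - 3*x^4/2 + 7*x^3/3 + 3*x^2/2 - 6*x at the endpoints):
  F(1) − F(−1) = -179/30 − (149/30) = -164/15.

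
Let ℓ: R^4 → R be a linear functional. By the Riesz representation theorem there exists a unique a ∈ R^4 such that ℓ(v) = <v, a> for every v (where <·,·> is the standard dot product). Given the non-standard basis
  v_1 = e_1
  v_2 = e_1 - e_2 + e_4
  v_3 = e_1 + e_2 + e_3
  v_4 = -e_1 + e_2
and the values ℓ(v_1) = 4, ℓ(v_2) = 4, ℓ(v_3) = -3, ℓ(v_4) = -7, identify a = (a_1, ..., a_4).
a = (4, -3, -4, -3)

Write a = (a_1, ..., a_4) in the standard basis. For each basis vector v_i, ℓ(v_i) = <v_i, a> is a linear equation in the a_j's. Collect the n equations into a matrix system V a = ℓ, where row i of V is v_i (expressed in the standard basis). Since V is invertible (lower-triangular with 1s on the diagonal, up to permutation), solve by back-substitution:
  V =
[[1, 0, 0, 0],
 [1, -1, 0, 1],
 [1, 1, 1, 0],
 [-1, 1, 0, 0]]
  V a = (4, 4, -3, -7)
Solving gives a = (4, -3, -4, -3).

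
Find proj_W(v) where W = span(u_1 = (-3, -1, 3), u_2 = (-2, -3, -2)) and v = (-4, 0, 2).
proj_W(v) = (-463/157, -180/157, 419/157)

Set up U = [u_1 | ... | u_2] ∈ R^(3×2). The projector onto W = col(U) is P = U (U^T U)^(-1) U^T.
Compute U^T U =
  [19, 3]
  [3, 17],
and U^T v = (18, 4).
Solve U^T U · c = U^T v for the coefficients: c = (147/157, 11/157). The projection is proj_W(v) = U c.
Check: (v - proj_W(v)) · u_1 = 0  (should be 0).
Check: (v - proj_W(v)) · u_2 = 0  (should be 0).
Result: proj_W(v) = (-463/157, -180/157, 419/157).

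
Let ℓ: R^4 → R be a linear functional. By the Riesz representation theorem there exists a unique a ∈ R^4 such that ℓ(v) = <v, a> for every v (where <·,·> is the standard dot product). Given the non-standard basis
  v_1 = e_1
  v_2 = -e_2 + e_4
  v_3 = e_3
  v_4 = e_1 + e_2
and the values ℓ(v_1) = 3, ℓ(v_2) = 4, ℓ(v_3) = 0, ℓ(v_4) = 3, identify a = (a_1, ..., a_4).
a = (3, 0, 0, 4)

Write a = (a_1, ..., a_4) in the standard basis. For each basis vector v_i, ℓ(v_i) = <v_i, a> is a linear equation in the a_j's. Collect the n equations into a matrix system V a = ℓ, where row i of V is v_i (expressed in the standard basis). Since V is invertible (lower-triangular with 1s on the diagonal, up to permutation), solve by back-substitution:
  V =
[[1, 0, 0, 0],
 [0, -1, 0, 1],
 [0, 0, 1, 0],
 [1, 1, 0, 0]]
  V a = (3, 4, 0, 3)
Solving gives a = (3, 0, 0, 4).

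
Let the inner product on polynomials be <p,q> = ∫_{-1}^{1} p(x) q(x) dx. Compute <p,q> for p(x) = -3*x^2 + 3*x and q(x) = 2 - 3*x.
<p,q> = -10

Expand the product: p(x)·q(x) = 9*x^3 - 15*x^2 + 6*x.
∫_{-1}^{1} of each monomial x^k gives [2/(k+1) if k even, 0 if k odd]. Integrating term-by-term (or equivalently evaluating the antiderivative F(x) = 9*x^4/4 - 5*x^3 + 3*x^2 at the endpoints):
  F(1) − F(−1) = 1/4 − (41/4) = -10.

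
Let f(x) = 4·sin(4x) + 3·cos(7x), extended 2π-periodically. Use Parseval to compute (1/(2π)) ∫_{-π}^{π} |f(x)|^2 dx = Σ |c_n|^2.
Σ |c_n|^2 = 25/2

Expand |f|^2 and use orthogonality of {sin(nx), cos(mx)} on [-π, π]:
  ∫_{-π}^{π} sin(nx)^2 dx = π, ∫ cos(mx)^2 dx = π, and cross terms integrate to 0.
So ∫_{-π}^{π} f(x)^2 dx = 4^2 · π + 3^2 · π = (16 + 9)π.
Divide by 2π: (16 + 9)/2 = 25/2.
By Parseval, this equals Σ |c_n|^2.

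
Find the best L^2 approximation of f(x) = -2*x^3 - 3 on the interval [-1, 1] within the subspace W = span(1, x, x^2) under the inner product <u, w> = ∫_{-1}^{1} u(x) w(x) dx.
g(x) = -6*x/5 - 3

The best approximation g ∈ W is the orthogonal projection of f onto W. Writing g = a_0 + a_1 x + a_2 x^2, the coefficients solve the normal equations G · a = b where
  G_{ij} = <φ_i, φ_j> and b_i = <f, φ_i>, with φ_0 = 1, φ_1 = x, φ_2 = x^2.
G =
  [2, 0, 2/3]
  [0, 2/3, 0]
  [2/3, 0, 2/5],
b = (-6, -4/5, -2).
Solving gives a_0 = -3, a_1 = -6/5, a_2 = 0, so
  g(x) = -6*x/5 - 3.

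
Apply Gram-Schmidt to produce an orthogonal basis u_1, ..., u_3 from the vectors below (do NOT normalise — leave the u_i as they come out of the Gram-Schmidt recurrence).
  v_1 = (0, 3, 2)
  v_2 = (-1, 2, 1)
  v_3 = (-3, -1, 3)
Orthogonal basis:
  u_1 = (0, 3, 2)
  u_2 = (-1, 2/13, -3/13)
  u_3 = (-1, -2, 3)

Apply the Gram-Schmidt recurrence
  u_1 = v_1
  u_i = v_i − Σ_{j<i} ((v_i · u_j) / (u_j · u_j)) · u_j.

Step by step this gives:
  u_1 = (0, 3, 2)
  u_2 = (-1, 2/13, -3/13)
  u_3 = (-1, -2, 3)

Orthogonality check:
  u_2 · u_1 = 0 (should be 0)
  u_3 · u_1 = 0 (should be 0)
  u_3 · u_2 = 0 (should be 0)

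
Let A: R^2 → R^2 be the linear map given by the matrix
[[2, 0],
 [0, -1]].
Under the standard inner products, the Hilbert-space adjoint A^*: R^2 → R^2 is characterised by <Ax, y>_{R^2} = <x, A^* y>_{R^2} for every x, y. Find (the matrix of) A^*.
A^* = A^T =
[[2, 0],
 [0, -1]]

For real matrices with standard dot products, the defining identity <Ax, y> = <x, A^* y> gives (Ax)^T y = x^T (A^*) y, i.e. x^T A^T y = x^T (A^*) y. Since this holds for all x, y, we must have A^* = A^T. Therefore
A^* =
[[2, 0],
 [0, -1]].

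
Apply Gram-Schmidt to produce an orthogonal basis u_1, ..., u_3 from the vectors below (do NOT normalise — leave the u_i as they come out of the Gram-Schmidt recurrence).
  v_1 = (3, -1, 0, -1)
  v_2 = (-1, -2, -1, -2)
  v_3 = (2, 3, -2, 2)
Orthogonal basis:
  u_1 = (3, -1, 0, -1)
  u_2 = (-14/11, -21/11, -1, -21/11)
  u_3 = (47/109, 125/109, -329/109, 16/109)

Apply the Gram-Schmidt recurrence
  u_1 = v_1
  u_i = v_i − Σ_{j<i} ((v_i · u_j) / (u_j · u_j)) · u_j.

Step by step this gives:
  u_1 = (3, -1, 0, -1)
  u_2 = (-14/11, -21/11, -1, -21/11)
  u_3 = (47/109, 125/109, -329/109, 16/109)

Orthogonality check:
  u_2 · u_1 = 0 (should be 0)
  u_3 · u_1 = 0 (should be 0)
  u_3 · u_2 = 0 (should be 0)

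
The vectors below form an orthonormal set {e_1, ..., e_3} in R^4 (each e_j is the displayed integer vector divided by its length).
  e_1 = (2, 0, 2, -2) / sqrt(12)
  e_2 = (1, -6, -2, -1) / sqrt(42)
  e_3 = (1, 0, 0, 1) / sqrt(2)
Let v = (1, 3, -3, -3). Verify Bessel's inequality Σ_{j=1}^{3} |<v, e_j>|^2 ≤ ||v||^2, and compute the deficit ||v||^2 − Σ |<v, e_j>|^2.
Σ |<v, e_j>|^2 = 27/7; ||v||^2 = 28; deficit = 169/7

Write each e_j = u_j / sqrt(<u_j, u_j>) where u_j is the displayed integer vector. Then <v, e_j> = <v, u_j> / sqrt(<u_j, u_j>), so |<v, e_j>|^2 = <v, u_j>^2 / <u_j, u_j>.
Coefficients: <v, e_1> = 2/sqrt(12), <v, e_2> = -8/sqrt(42), <v, e_3> = -2/sqrt(2).
Square and sum: Σ |<v, e_j>|^2 = 27/7.
Compute ||v||^2 = v·v = 28.
Deficit = 28 − 27/7 = 169/7 ≥ 0, confirming Bessel's inequality. (The deficit equals ||v − Σ <v,e_j> e_j||^2, the squared distance from v to span{e_j}.)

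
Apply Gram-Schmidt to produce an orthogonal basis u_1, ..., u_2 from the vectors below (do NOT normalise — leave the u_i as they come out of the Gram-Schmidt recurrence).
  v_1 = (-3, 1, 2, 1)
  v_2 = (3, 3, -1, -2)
Orthogonal basis:
  u_1 = (-3, 1, 2, 1)
  u_2 = (1, 11/3, 1/3, -4/3)

Apply the Gram-Schmidt recurrence
  u_1 = v_1
  u_i = v_i − Σ_{j<i} ((v_i · u_j) / (u_j · u_j)) · u_j.

Step by step this gives:
  u_1 = (-3, 1, 2, 1)
  u_2 = (1, 11/3, 1/3, -4/3)

Orthogonality check:
  u_2 · u_1 = 0 (should be 0)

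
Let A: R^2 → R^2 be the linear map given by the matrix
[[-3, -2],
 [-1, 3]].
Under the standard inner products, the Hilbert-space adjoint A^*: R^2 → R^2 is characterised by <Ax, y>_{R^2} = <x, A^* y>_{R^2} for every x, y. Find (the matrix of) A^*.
A^* = A^T =
[[-3, -1],
 [-2, 3]]

For real matrices with standard dot products, the defining identity <Ax, y> = <x, A^* y> gives (Ax)^T y = x^T (A^*) y, i.e. x^T A^T y = x^T (A^*) y. Since this holds for all x, y, we must have A^* = A^T. Therefore
A^* =
[[-3, -1],
 [-2, 3]].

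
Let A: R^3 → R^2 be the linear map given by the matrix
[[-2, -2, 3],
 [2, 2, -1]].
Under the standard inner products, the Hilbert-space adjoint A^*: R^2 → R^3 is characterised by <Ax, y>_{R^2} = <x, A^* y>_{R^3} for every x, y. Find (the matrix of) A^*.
A^* = A^T =
[[-2, 2],
 [-2, 2],
 [3, -1]]

For real matrices with standard dot products, the defining identity <Ax, y> = <x, A^* y> gives (Ax)^T y = x^T (A^*) y, i.e. x^T A^T y = x^T (A^*) y. Since this holds for all x, y, we must have A^* = A^T. Therefore
A^* =
[[-2, 2],
 [-2, 2],
 [3, -1]].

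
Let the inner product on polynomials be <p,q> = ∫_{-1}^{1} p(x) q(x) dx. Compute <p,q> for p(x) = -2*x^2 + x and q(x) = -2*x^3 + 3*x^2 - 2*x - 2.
<p,q> = -28/15

Expand the product: p(x)·q(x) = 4*x^5 - 8*x^4 + 7*x^3 + 2*x^2 - 2*x.
∫_{-1}^{1} of each monomial x^k gives [2/(k+1) if k even, 0 if k odd]. Integrating term-by-term (or equivalently evaluating the antiderivative F(x) = 2*x^6/3 - 8*x^5/5 + 7*x^4/4 + 2*x^3/3 - x^2 at the endpoints):
  F(1) − F(−1) = 29/60 − (47/20) = -28/15.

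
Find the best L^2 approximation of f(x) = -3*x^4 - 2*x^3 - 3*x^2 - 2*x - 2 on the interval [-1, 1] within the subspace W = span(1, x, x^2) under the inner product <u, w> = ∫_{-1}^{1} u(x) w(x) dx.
g(x) = -39*x^2/7 - 16*x/5 - 61/35

The best approximation g ∈ W is the orthogonal projection of f onto W. Writing g = a_0 + a_1 x + a_2 x^2, the coefficients solve the normal equations G · a = b where
  G_{ij} = <φ_i, φ_j> and b_i = <f, φ_i>, with φ_0 = 1, φ_1 = x, φ_2 = x^2.
G =
  [2, 0, 2/3]
  [0, 2/3, 0]
  [2/3, 0, 2/5],
b = (-36/5, -32/15, -356/105).
Solving gives a_0 = -61/35, a_1 = -16/5, a_2 = -39/7, so
  g(x) = -39*x^2/7 - 16*x/5 - 61/35.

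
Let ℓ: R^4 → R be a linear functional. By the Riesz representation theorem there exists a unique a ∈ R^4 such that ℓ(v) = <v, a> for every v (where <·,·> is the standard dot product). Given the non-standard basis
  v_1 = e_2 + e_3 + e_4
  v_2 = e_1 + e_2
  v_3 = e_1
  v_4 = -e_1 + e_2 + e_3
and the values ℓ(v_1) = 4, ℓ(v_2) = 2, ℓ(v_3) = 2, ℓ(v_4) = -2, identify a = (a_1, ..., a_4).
a = (2, 0, 0, 4)

Write a = (a_1, ..., a_4) in the standard basis. For each basis vector v_i, ℓ(v_i) = <v_i, a> is a linear equation in the a_j's. Collect the n equations into a matrix system V a = ℓ, where row i of V is v_i (expressed in the standard basis). Since V is invertible (lower-triangular with 1s on the diagonal, up to permutation), solve by back-substitution:
  V =
[[0, 1, 1, 1],
 [1, 1, 0, 0],
 [1, 0, 0, 0],
 [-1, 1, 1, 0]]
  V a = (4, 2, 2, -2)
Solving gives a = (2, 0, 0, 4).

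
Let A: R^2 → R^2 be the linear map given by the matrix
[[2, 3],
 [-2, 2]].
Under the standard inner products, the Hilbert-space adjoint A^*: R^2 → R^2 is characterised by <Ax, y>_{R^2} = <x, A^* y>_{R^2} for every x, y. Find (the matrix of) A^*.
A^* = A^T =
[[2, -2],
 [3, 2]]

For real matrices with standard dot products, the defining identity <Ax, y> = <x, A^* y> gives (Ax)^T y = x^T (A^*) y, i.e. x^T A^T y = x^T (A^*) y. Since this holds for all x, y, we must have A^* = A^T. Therefore
A^* =
[[2, -2],
 [3, 2]].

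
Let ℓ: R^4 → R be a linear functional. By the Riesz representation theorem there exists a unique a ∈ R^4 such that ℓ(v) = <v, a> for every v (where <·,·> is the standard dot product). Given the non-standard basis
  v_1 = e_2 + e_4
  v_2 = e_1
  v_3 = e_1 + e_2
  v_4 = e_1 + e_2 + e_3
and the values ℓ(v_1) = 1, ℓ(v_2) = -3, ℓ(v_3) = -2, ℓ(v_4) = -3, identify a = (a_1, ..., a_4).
a = (-3, 1, -1, 0)

Write a = (a_1, ..., a_4) in the standard basis. For each basis vector v_i, ℓ(v_i) = <v_i, a> is a linear equation in the a_j's. Collect the n equations into a matrix system V a = ℓ, where row i of V is v_i (expressed in the standard basis). Since V is invertible (lower-triangular with 1s on the diagonal, up to permutation), solve by back-substitution:
  V =
[[0, 1, 0, 1],
 [1, 0, 0, 0],
 [1, 1, 0, 0],
 [1, 1, 1, 0]]
  V a = (1, -3, -2, -3)
Solving gives a = (-3, 1, -1, 0).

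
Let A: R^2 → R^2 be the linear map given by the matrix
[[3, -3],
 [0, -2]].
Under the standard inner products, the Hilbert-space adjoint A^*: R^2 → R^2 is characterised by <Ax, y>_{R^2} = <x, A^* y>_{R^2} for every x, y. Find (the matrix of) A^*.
A^* = A^T =
[[3, 0],
 [-3, -2]]

For real matrices with standard dot products, the defining identity <Ax, y> = <x, A^* y> gives (Ax)^T y = x^T (A^*) y, i.e. x^T A^T y = x^T (A^*) y. Since this holds for all x, y, we must have A^* = A^T. Therefore
A^* =
[[3, 0],
 [-3, -2]].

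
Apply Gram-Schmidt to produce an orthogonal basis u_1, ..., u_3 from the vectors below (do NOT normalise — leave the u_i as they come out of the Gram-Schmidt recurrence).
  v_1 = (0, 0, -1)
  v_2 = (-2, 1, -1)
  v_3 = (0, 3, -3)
Orthogonal basis:
  u_1 = (0, 0, -1)
  u_2 = (-2, 1, 0)
  u_3 = (6/5, 12/5, 0)

Apply the Gram-Schmidt recurrence
  u_1 = v_1
  u_i = v_i − Σ_{j<i} ((v_i · u_j) / (u_j · u_j)) · u_j.

Step by step this gives:
  u_1 = (0, 0, -1)
  u_2 = (-2, 1, 0)
  u_3 = (6/5, 12/5, 0)

Orthogonality check:
  u_2 · u_1 = 0 (should be 0)
  u_3 · u_1 = 0 (should be 0)
  u_3 · u_2 = 0 (should be 0)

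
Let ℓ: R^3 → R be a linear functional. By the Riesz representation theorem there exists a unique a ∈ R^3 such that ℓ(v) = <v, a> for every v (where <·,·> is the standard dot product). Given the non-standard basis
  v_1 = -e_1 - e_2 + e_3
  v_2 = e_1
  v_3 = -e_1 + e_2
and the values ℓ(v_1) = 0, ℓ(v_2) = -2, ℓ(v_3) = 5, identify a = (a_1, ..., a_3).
a = (-2, 3, 1)

Write a = (a_1, ..., a_3) in the standard basis. For each basis vector v_i, ℓ(v_i) = <v_i, a> is a linear equation in the a_j's. Collect the n equations into a matrix system V a = ℓ, where row i of V is v_i (expressed in the standard basis). Since V is invertible (lower-triangular with 1s on the diagonal, up to permutation), solve by back-substitution:
  V =
[[-1, -1, 1],
 [1, 0, 0],
 [-1, 1, 0]]
  V a = (0, -2, 5)
Solving gives a = (-2, 3, 1).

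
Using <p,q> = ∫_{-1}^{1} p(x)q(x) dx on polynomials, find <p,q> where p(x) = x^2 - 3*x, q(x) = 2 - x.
<p,q> = 10/3

Expand the product: p(x)·q(x) = -x^3 + 5*x^2 - 6*x.
∫_{-1}^{1} of each monomial x^k gives [2/(k+1) if k even, 0 if k odd]. Integrating term-by-term (or equivalently evaluating the antiderivative F(x) = -x^4/4 + 5*x^3/3 - 3*x^2 at the endpoints):
  F(1) − F(−1) = -19/12 − (-59/12) = 10/3.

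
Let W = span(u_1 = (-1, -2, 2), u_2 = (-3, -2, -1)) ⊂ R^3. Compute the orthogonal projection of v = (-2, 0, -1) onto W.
proj_W(v) = (-154/101, -56/101, -133/101)

Set up U = [u_1 | ... | u_2] ∈ R^(3×2). The projector onto W = col(U) is P = U (U^T U)^(-1) U^T.
Compute U^T U =
  [9, 5]
  [5, 14],
and U^T v = (0, 7).
Solve U^T U · c = U^T v for the coefficients: c = (-35/101, 63/101). The projection is proj_W(v) = U c.
Check: (v - proj_W(v)) · u_1 = 0  (should be 0).
Check: (v - proj_W(v)) · u_2 = 0  (should be 0).
Result: proj_W(v) = (-154/101, -56/101, -133/101).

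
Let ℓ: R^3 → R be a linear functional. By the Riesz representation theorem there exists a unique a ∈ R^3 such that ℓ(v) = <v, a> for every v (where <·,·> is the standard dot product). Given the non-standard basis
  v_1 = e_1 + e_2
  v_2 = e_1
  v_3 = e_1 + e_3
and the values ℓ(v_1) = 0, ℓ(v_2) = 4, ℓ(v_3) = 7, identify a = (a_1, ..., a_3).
a = (4, -4, 3)

Write a = (a_1, ..., a_3) in the standard basis. For each basis vector v_i, ℓ(v_i) = <v_i, a> is a linear equation in the a_j's. Collect the n equations into a matrix system V a = ℓ, where row i of V is v_i (expressed in the standard basis). Since V is invertible (lower-triangular with 1s on the diagonal, up to permutation), solve by back-substitution:
  V =
[[1, 1, 0],
 [1, 0, 0],
 [1, 0, 1]]
  V a = (0, 4, 7)
Solving gives a = (4, -4, 3).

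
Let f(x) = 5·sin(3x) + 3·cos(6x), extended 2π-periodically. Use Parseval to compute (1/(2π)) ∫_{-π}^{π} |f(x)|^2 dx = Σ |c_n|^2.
Σ |c_n|^2 = 17

Expand |f|^2 and use orthogonality of {sin(nx), cos(mx)} on [-π, π]:
  ∫_{-π}^{π} sin(nx)^2 dx = π, ∫ cos(mx)^2 dx = π, and cross terms integrate to 0.
So ∫_{-π}^{π} f(x)^2 dx = 5^2 · π + 3^2 · π = (25 + 9)π.
Divide by 2π: (25 + 9)/2 = 17.
By Parseval, this equals Σ |c_n|^2.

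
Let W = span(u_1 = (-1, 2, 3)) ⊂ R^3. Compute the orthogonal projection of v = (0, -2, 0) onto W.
proj_W(v) = (2/7, -4/7, -6/7)

Set up U = [u_1 | ... | u_1] ∈ R^(3×1). The projector onto W = col(U) is P = U (U^T U)^(-1) U^T.
Compute U^T U =
  [14],
and U^T v = (-4).
Solve U^T U · c = U^T v for the coefficients: c = (-2/7). The projection is proj_W(v) = U c.
Check: (v - proj_W(v)) · u_1 = 0  (should be 0).
Result: proj_W(v) = (2/7, -4/7, -6/7).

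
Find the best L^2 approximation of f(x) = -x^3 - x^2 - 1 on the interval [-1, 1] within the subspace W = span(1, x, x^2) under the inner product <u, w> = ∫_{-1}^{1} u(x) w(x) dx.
g(x) = -x^2 - 3*x/5 - 1

The best approximation g ∈ W is the orthogonal projection of f onto W. Writing g = a_0 + a_1 x + a_2 x^2, the coefficients solve the normal equations G · a = b where
  G_{ij} = <φ_i, φ_j> and b_i = <f, φ_i>, with φ_0 = 1, φ_1 = x, φ_2 = x^2.
G =
  [2, 0, 2/3]
  [0, 2/3, 0]
  [2/3, 0, 2/5],
b = (-8/3, -2/5, -16/15).
Solving gives a_0 = -1, a_1 = -3/5, a_2 = -1, so
  g(x) = -x^2 - 3*x/5 - 1.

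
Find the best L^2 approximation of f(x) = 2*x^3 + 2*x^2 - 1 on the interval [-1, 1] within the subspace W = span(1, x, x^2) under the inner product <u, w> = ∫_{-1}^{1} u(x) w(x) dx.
g(x) = 2*x^2 + 6*x/5 - 1

The best approximation g ∈ W is the orthogonal projection of f onto W. Writing g = a_0 + a_1 x + a_2 x^2, the coefficients solve the normal equations G · a = b where
  G_{ij} = <φ_i, φ_j> and b_i = <f, φ_i>, with φ_0 = 1, φ_1 = x, φ_2 = x^2.
G =
  [2, 0, 2/3]
  [0, 2/3, 0]
  [2/3, 0, 2/5],
b = (-2/3, 4/5, 2/15).
Solving gives a_0 = -1, a_1 = 6/5, a_2 = 2, so
  g(x) = 2*x^2 + 6*x/5 - 1.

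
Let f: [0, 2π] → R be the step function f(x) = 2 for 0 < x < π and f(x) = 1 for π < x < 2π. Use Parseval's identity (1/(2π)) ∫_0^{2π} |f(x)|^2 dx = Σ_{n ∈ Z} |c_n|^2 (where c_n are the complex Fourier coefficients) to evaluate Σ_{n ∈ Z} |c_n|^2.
Σ |c_n|^2 = 5/2

Parseval equates the L^2 energy of f (normalised by 1/(2π)) with the ℓ^2 sum of its Fourier coefficients: (1/(2π)) ∫_0^{2π} |f|^2 = Σ |c_n|^2.
Compute the left side: (1/(2π)) [∫_0^π 2^2 dx + ∫_π^{2π} 1^2 dx] = (1/(2π)) · (4π + 1π) = (4 + 1)/2 = 5/2.
So Σ_{n ∈ Z} |c_n|^2 = 5/2.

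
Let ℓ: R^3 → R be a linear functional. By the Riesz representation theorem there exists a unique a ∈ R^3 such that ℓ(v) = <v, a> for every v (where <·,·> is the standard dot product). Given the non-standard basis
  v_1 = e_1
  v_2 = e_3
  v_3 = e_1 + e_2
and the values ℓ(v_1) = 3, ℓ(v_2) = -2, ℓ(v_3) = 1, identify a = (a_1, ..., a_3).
a = (3, -2, -2)

Write a = (a_1, ..., a_3) in the standard basis. For each basis vector v_i, ℓ(v_i) = <v_i, a> is a linear equation in the a_j's. Collect the n equations into a matrix system V a = ℓ, where row i of V is v_i (expressed in the standard basis). Since V is invertible (lower-triangular with 1s on the diagonal, up to permutation), solve by back-substitution:
  V =
[[1, 0, 0],
 [0, 0, 1],
 [1, 1, 0]]
  V a = (3, -2, 1)
Solving gives a = (3, -2, -2).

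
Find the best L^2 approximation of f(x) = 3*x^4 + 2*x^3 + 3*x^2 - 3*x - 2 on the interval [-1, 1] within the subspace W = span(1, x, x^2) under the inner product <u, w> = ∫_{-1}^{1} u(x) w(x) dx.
g(x) = 39*x^2/7 - 9*x/5 - 79/35

The best approximation g ∈ W is the orthogonal projection of f onto W. Writing g = a_0 + a_1 x + a_2 x^2, the coefficients solve the normal equations G · a = b where
  G_{ij} = <φ_i, φ_j> and b_i = <f, φ_i>, with φ_0 = 1, φ_1 = x, φ_2 = x^2.
G =
  [2, 0, 2/3]
  [0, 2/3, 0]
  [2/3, 0, 2/5],
b = (-4/5, -6/5, 76/105).
Solving gives a_0 = -79/35, a_1 = -9/5, a_2 = 39/7, so
  g(x) = 39*x^2/7 - 9*x/5 - 79/35.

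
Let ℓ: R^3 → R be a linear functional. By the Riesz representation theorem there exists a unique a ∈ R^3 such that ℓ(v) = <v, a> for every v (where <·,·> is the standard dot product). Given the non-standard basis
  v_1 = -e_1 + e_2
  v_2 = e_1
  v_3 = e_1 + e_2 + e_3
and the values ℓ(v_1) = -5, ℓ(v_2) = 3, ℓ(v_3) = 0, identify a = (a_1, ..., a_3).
a = (3, -2, -1)

Write a = (a_1, ..., a_3) in the standard basis. For each basis vector v_i, ℓ(v_i) = <v_i, a> is a linear equation in the a_j's. Collect the n equations into a matrix system V a = ℓ, where row i of V is v_i (expressed in the standard basis). Since V is invertible (lower-triangular with 1s on the diagonal, up to permutation), solve by back-substitution:
  V =
[[-1, 1, 0],
 [1, 0, 0],
 [1, 1, 1]]
  V a = (-5, 3, 0)
Solving gives a = (3, -2, -1).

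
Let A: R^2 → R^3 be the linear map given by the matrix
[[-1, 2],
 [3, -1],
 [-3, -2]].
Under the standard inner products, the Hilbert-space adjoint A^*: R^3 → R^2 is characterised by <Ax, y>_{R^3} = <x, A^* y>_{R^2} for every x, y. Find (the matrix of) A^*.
A^* = A^T =
[[-1, 3, -3],
 [2, -1, -2]]

For real matrices with standard dot products, the defining identity <Ax, y> = <x, A^* y> gives (Ax)^T y = x^T (A^*) y, i.e. x^T A^T y = x^T (A^*) y. Since this holds for all x, y, we must have A^* = A^T. Therefore
A^* =
[[-1, 3, -3],
 [2, -1, -2]].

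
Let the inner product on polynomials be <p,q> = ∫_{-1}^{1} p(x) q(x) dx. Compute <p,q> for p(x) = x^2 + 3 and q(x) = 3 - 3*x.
<p,q> = 20

Expand the product: p(x)·q(x) = -3*x^3 + 3*x^2 - 9*x + 9.
∫_{-1}^{1} of each monomial x^k gives [2/(k+1) if k even, 0 if k odd]. Integrating term-by-term (or equivalently evaluating the antiderivative F(x) = -3*x^4/4 + x^3 - 9*x^2/2 + 9*x at the endpoints):
  F(1) − F(−1) = 19/4 − (-61/4) = 20.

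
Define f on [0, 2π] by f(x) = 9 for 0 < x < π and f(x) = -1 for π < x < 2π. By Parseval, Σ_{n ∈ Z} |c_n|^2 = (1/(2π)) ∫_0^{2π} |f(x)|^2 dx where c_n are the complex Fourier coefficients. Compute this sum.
Σ |c_n|^2 = 41

Parseval equates the L^2 energy of f (normalised by 1/(2π)) with the ℓ^2 sum of its Fourier coefficients: (1/(2π)) ∫_0^{2π} |f|^2 = Σ |c_n|^2.
Compute the left side: (1/(2π)) [∫_0^π 9^2 dx + ∫_π^{2π} (-1)^2 dx] = (1/(2π)) · (81π + 1π) = (81 + 1)/2 = 41.
So Σ_{n ∈ Z} |c_n|^2 = 41.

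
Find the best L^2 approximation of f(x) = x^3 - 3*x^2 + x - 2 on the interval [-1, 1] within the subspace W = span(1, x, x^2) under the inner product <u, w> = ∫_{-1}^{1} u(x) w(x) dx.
g(x) = -3*x^2 + 8*x/5 - 2

The best approximation g ∈ W is the orthogonal projection of f onto W. Writing g = a_0 + a_1 x + a_2 x^2, the coefficients solve the normal equations G · a = b where
  G_{ij} = <φ_i, φ_j> and b_i = <f, φ_i>, with φ_0 = 1, φ_1 = x, φ_2 = x^2.
G =
  [2, 0, 2/3]
  [0, 2/3, 0]
  [2/3, 0, 2/5],
b = (-6, 16/15, -38/15).
Solving gives a_0 = -2, a_1 = 8/5, a_2 = -3, so
  g(x) = -3*x^2 + 8*x/5 - 2.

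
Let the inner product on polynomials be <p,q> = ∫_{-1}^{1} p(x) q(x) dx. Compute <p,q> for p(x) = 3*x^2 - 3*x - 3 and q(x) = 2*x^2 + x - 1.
<p,q> = 2/5

Expand the product: p(x)·q(x) = 6*x^4 - 3*x^3 - 12*x^2 + 3.
∫_{-1}^{1} of each monomial x^k gives [2/(k+1) if k even, 0 if k odd]. Integrating term-by-term (or equivalently evaluating the antiderivative F(x) = 6*x^5/5 - 3*x^4/4 - 4*x^3 + 3*x at the endpoints):
  F(1) − F(−1) = -11/20 − (-19/20) = 2/5.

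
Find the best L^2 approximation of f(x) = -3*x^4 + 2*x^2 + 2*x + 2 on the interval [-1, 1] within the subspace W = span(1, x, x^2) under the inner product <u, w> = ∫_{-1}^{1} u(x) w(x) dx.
g(x) = -4*x^2/7 + 2*x + 79/35

The best approximation g ∈ W is the orthogonal projection of f onto W. Writing g = a_0 + a_1 x + a_2 x^2, the coefficients solve the normal equations G · a = b where
  G_{ij} = <φ_i, φ_j> and b_i = <f, φ_i>, with φ_0 = 1, φ_1 = x, φ_2 = x^2.
G =
  [2, 0, 2/3]
  [0, 2/3, 0]
  [2/3, 0, 2/5],
b = (62/15, 4/3, 134/105).
Solving gives a_0 = 79/35, a_1 = 2, a_2 = -4/7, so
  g(x) = -4*x^2/7 + 2*x + 79/35.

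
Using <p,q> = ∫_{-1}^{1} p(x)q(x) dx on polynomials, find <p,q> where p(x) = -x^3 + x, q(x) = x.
<p,q> = 4/15

Expand the product: p(x)·q(x) = -x^4 + x^2.
∫_{-1}^{1} of each monomial x^k gives [2/(k+1) if k even, 0 if k odd]. Integrating term-by-term (or equivalently evaluating the antiderivative F(x) = -x^5/5 + x^3/3 at the endpoints):
  F(1) − F(−1) = 2/15 − (-2/15) = 4/15.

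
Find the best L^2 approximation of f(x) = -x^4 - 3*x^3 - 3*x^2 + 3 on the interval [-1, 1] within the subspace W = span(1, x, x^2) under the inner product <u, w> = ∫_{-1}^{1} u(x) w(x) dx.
g(x) = -27*x^2/7 - 9*x/5 + 108/35

The best approximation g ∈ W is the orthogonal projection of f onto W. Writing g = a_0 + a_1 x + a_2 x^2, the coefficients solve the normal equations G · a = b where
  G_{ij} = <φ_i, φ_j> and b_i = <f, φ_i>, with φ_0 = 1, φ_1 = x, φ_2 = x^2.
G =
  [2, 0, 2/3]
  [0, 2/3, 0]
  [2/3, 0, 2/5],
b = (18/5, -6/5, 18/35).
Solving gives a_0 = 108/35, a_1 = -9/5, a_2 = -27/7, so
  g(x) = -27*x^2/7 - 9*x/5 + 108/35.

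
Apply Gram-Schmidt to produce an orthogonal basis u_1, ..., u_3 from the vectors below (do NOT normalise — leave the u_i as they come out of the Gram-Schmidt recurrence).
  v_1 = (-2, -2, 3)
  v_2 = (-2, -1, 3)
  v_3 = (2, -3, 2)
Orthogonal basis:
  u_1 = (-2, -2, 3)
  u_2 = (-4/17, 13/17, 6/17)
  u_3 = (30/13, 0, 20/13)

Apply the Gram-Schmidt recurrence
  u_1 = v_1
  u_i = v_i − Σ_{j<i} ((v_i · u_j) / (u_j · u_j)) · u_j.

Step by step this gives:
  u_1 = (-2, -2, 3)
  u_2 = (-4/17, 13/17, 6/17)
  u_3 = (30/13, 0, 20/13)

Orthogonality check:
  u_2 · u_1 = 0 (should be 0)
  u_3 · u_1 = 0 (should be 0)
  u_3 · u_2 = 0 (should be 0)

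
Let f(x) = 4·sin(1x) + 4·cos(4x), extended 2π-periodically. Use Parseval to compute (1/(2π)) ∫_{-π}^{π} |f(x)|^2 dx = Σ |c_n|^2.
Σ |c_n|^2 = 16

Expand |f|^2 and use orthogonality of {sin(nx), cos(mx)} on [-π, π]:
  ∫_{-π}^{π} sin(nx)^2 dx = π, ∫ cos(mx)^2 dx = π, and cross terms integrate to 0.
So ∫_{-π}^{π} f(x)^2 dx = 4^2 · π + 4^2 · π = (16 + 16)π.
Divide by 2π: (16 + 16)/2 = 16.
By Parseval, this equals Σ |c_n|^2.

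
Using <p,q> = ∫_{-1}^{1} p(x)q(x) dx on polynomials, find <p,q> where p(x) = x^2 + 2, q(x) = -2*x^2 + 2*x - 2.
<p,q> = -64/5

Expand the product: p(x)·q(x) = -2*x^4 + 2*x^3 - 6*x^2 + 4*x - 4.
∫_{-1}^{1} of each monomial x^k gives [2/(k+1) if k even, 0 if k odd]. Integrating term-by-term (or equivalently evaluating the antiderivative F(x) = -2*x^5/5 + x^4/2 - 2*x^3 + 2*x^2 - 4*x at the endpoints):
  F(1) − F(−1) = -39/10 − (89/10) = -64/5.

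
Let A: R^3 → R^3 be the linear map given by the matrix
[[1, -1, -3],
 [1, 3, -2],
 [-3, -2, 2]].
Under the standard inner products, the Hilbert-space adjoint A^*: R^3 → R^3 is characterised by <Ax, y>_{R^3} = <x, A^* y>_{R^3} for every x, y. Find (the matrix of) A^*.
A^* = A^T =
[[1, 1, -3],
 [-1, 3, -2],
 [-3, -2, 2]]

For real matrices with standard dot products, the defining identity <Ax, y> = <x, A^* y> gives (Ax)^T y = x^T (A^*) y, i.e. x^T A^T y = x^T (A^*) y. Since this holds for all x, y, we must have A^* = A^T. Therefore
A^* =
[[1, 1, -3],
 [-1, 3, -2],
 [-3, -2, 2]].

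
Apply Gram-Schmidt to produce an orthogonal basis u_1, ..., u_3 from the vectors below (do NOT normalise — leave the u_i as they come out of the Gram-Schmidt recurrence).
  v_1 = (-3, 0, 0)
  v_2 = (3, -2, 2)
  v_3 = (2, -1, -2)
Orthogonal basis:
  u_1 = (-3, 0, 0)
  u_2 = (0, -2, 2)
  u_3 = (0, -3/2, -3/2)

Apply the Gram-Schmidt recurrence
  u_1 = v_1
  u_i = v_i − Σ_{j<i} ((v_i · u_j) / (u_j · u_j)) · u_j.

Step by step this gives:
  u_1 = (-3, 0, 0)
  u_2 = (0, -2, 2)
  u_3 = (0, -3/2, -3/2)

Orthogonality check:
  u_2 · u_1 = 0 (should be 0)
  u_3 · u_1 = 0 (should be 0)
  u_3 · u_2 = 0 (should be 0)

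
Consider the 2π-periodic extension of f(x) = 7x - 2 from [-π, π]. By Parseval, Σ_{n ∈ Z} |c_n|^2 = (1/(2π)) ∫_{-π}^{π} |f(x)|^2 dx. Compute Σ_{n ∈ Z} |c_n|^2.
Σ |c_n|^2 = 49π^2/3 + 4

Expand and integrate term by term over [-π, π]:
  ∫ (7x)^2 dx = 49·(2π^3/3); ∫ 2·7·(-2)·x dx = 0 (odd integrand); ∫ (-2)^2 dx = 4·2π.
So (1/(2π)) ∫_{-π}^{π} (7x - 2)^2 dx = 49π^2/3 + 4 = 49π^2/3 + 4.
Parseval ⇒ Σ |c_n|^2 = 49π^2/3 + 4.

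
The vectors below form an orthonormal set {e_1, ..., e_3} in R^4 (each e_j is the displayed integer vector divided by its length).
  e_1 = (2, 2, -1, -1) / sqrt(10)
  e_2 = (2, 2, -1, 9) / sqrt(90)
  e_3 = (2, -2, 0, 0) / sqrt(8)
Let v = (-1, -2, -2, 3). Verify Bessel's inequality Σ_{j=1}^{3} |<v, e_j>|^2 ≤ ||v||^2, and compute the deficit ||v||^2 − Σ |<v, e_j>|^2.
Σ |<v, e_j>|^2 = 203/18; ||v||^2 = 18; deficit = 121/18

Write each e_j = u_j / sqrt(<u_j, u_j>) where u_j is the displayed integer vector. Then <v, e_j> = <v, u_j> / sqrt(<u_j, u_j>), so |<v, e_j>|^2 = <v, u_j>^2 / <u_j, u_j>.
Coefficients: <v, e_1> = -7/sqrt(10), <v, e_2> = 23/sqrt(90), <v, e_3> = 2/sqrt(8).
Square and sum: Σ |<v, e_j>|^2 = 203/18.
Compute ||v||^2 = v·v = 18.
Deficit = 18 − 203/18 = 121/18 ≥ 0, confirming Bessel's inequality. (The deficit equals ||v − Σ <v,e_j> e_j||^2, the squared distance from v to span{e_j}.)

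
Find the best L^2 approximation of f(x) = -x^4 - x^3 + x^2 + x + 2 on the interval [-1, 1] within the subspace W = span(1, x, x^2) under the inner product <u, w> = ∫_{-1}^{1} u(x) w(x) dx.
g(x) = x^2/7 + 2*x/5 + 73/35

The best approximation g ∈ W is the orthogonal projection of f onto W. Writing g = a_0 + a_1 x + a_2 x^2, the coefficients solve the normal equations G · a = b where
  G_{ij} = <φ_i, φ_j> and b_i = <f, φ_i>, with φ_0 = 1, φ_1 = x, φ_2 = x^2.
G =
  [2, 0, 2/3]
  [0, 2/3, 0]
  [2/3, 0, 2/5],
b = (64/15, 4/15, 152/105).
Solving gives a_0 = 73/35, a_1 = 2/5, a_2 = 1/7, so
  g(x) = x^2/7 + 2*x/5 + 73/35.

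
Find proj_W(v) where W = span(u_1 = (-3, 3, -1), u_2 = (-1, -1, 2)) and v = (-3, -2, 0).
proj_W(v) = (-37/22, -17/110, 87/55)

Set up U = [u_1 | ... | u_2] ∈ R^(3×2). The projector onto W = col(U) is P = U (U^T U)^(-1) U^T.
Compute U^T U =
  [19, -2]
  [-2, 6],
and U^T v = (3, 5).
Solve U^T U · c = U^T v for the coefficients: c = (14/55, 101/110). The projection is proj_W(v) = U c.
Check: (v - proj_W(v)) · u_1 = 0  (should be 0).
Check: (v - proj_W(v)) · u_2 = 0  (should be 0).
Result: proj_W(v) = (-37/22, -17/110, 87/55).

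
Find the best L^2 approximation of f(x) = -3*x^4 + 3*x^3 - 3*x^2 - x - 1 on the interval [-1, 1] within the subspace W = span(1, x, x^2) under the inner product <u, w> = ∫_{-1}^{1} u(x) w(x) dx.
g(x) = -39*x^2/7 + 4*x/5 - 26/35

The best approximation g ∈ W is the orthogonal projection of f onto W. Writing g = a_0 + a_1 x + a_2 x^2, the coefficients solve the normal equations G · a = b where
  G_{ij} = <φ_i, φ_j> and b_i = <f, φ_i>, with φ_0 = 1, φ_1 = x, φ_2 = x^2.
G =
  [2, 0, 2/3]
  [0, 2/3, 0]
  [2/3, 0, 2/5],
b = (-26/5, 8/15, -286/105).
Solving gives a_0 = -26/35, a_1 = 4/5, a_2 = -39/7, so
  g(x) = -39*x^2/7 + 4*x/5 - 26/35.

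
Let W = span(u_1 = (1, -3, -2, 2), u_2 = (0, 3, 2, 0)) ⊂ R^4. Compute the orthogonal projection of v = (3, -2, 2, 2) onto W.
proj_W(v) = (7/5, -6/13, -4/13, 14/5)

Set up U = [u_1 | ... | u_2] ∈ R^(4×2). The projector onto W = col(U) is P = U (U^T U)^(-1) U^T.
Compute U^T U =
  [18, -13]
  [-13, 13],
and U^T v = (9, -2).
Solve U^T U · c = U^T v for the coefficients: c = (7/5, 81/65). The projection is proj_W(v) = U c.
Check: (v - proj_W(v)) · u_1 = 0  (should be 0).
Check: (v - proj_W(v)) · u_2 = 0  (should be 0).
Result: proj_W(v) = (7/5, -6/13, -4/13, 14/5).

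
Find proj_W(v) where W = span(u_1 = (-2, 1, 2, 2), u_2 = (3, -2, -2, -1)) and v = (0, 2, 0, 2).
proj_W(v) = (-15/19, 6/19, 18/19, 21/19)

Set up U = [u_1 | ... | u_2] ∈ R^(4×2). The projector onto W = col(U) is P = U (U^T U)^(-1) U^T.
Compute U^T U =
  [13, -14]
  [-14, 18],
and U^T v = (6, -6).
Solve U^T U · c = U^T v for the coefficients: c = (12/19, 3/19). The projection is proj_W(v) = U c.
Check: (v - proj_W(v)) · u_1 = 0  (should be 0).
Check: (v - proj_W(v)) · u_2 = 0  (should be 0).
Result: proj_W(v) = (-15/19, 6/19, 18/19, 21/19).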